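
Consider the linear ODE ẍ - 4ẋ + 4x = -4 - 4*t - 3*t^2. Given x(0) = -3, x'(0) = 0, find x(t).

Characteristic equation r² - 4r + 4 = 0 has discriminant (-4)² - 4·(4) = 0, so r = 2 is a repeated root.
Hence x_h = (C1 + C2*t)*exp(2*t).
For the particular solution try x_p = A0 + A1*t + A2*t^2. Substituting and matching coefficients of each power of t gives A0 = -25/8, A1 = -5/2, A2 = -3/4, so x_p = -25/8 - 5*t/2 - 3*t^2/4.
General solution: x = -25/8 - 5*t/2 - 3*t^2/4 + C1*exp(2*t) + C2*t*exp(2*t).
Apply the initial conditions: x(0) = -25/8 + C1 = -3 and x'(0) = -5/2 + C2 + 2*C1 = 0. Solving gives C1 = 1/8, C2 = 9/4.

x = -25/8 - 5*t/2 - 3*t**2/4 + exp(2*t)/8 + 9*t*exp(2*t)/4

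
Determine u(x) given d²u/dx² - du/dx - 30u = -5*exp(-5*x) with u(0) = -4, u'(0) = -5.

Characteristic equation r² - r - 30 = 0 factors as (r - 6)(r + 5) = 0, so r = 6, -5.
Hence u_h = C1*exp(6*x) + C2*exp(-5*x).
Since exp(-5*x) solves the homogeneous equation (r = -5 is a root of multiplicity 1), multiply the trial by x. Try u_p = A*x*exp(-5*x). Substituting into the equation and dividing by exp(-5*x) gives A = 5/11, so u_p = 5*x*exp(-5*x)/11.
General solution: u = C1*exp(6*x) + C2*exp(-5*x) + 5*x*exp(-5*x)/11.
Apply the initial conditions: u(0) = C1 + C2 = -4 and u'(0) = 5/11 - 5*C2 + 6*C1 = -5. Solving gives C1 = -280/121, C2 = -204/121.

u = -280*exp(6*x)/121 - 204*exp(-5*x)/121 + 5*x*exp(-5*x)/11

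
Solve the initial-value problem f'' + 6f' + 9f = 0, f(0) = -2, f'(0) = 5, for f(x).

Characteristic equation r² + 6r + 9 = 0 has discriminant (6)² - 4·(9) = 0, so r = -3 is a repeated root.
Hence f_h = (C1 + C2*x)*exp(-3*x).
Apply the initial conditions: f(0) = C1 = -2 and f'(0) = C2 - 3*C1 = 5. Solving gives C1 = -2, C2 = -1.

f = -2*exp(-3*x) - x*exp(-3*x)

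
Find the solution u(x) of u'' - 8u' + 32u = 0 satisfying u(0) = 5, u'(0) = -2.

u = 5*cos(4*x)*exp(4*x) - 11*exp(4*x)*sin(4*x)/2

Characteristic equation r² - 8r + 32 = 0 has discriminant (-8)² - 4·(32) = -64 < 0, so r = 4 ± 4i.
Hence u_h = C1*cos(4*x)*exp(4*x) + C2*exp(4*x)*sin(4*x).
Apply the initial conditions: u(0) = C1 = 5 and u'(0) = 4*C1 + 4*C2 = -2. Solving gives C1 = 5, C2 = -11/2.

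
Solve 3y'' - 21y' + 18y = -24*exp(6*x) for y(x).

Divide through by 3: y'' - 7y' + 6y = -8*exp(6*x).
Characteristic equation r² - 7r + 6 = 0 factors as (r - 6)(r - 1) = 0, so r = 6, 1.
Hence y_h = C1*exp(6*x) + C2*exp(x).
Since exp(6*x) solves the homogeneous equation (r = 6 is a root of multiplicity 1), multiply the trial by x. Try y_p = A*x*exp(6*x). Substituting into the equation and dividing by exp(6*x) gives A = -8/5, so y_p = -8*x*exp(6*x)/5.

y = C1*exp(6*x) + C2*exp(x) - 8*x*exp(6*x)/5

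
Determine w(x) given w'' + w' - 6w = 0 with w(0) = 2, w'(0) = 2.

Characteristic equation r² + r - 6 = 0 factors as (r + 3)(r - 2) = 0, so r = -3, 2.
Hence w_h = C1*exp(-3*x) + C2*exp(2*x).
Apply the initial conditions: w(0) = C1 + C2 = 2 and w'(0) = -3*C1 + 2*C2 = 2. Solving gives C1 = 2/5, C2 = 8/5.

w = 2*exp(-3*x)/5 + 8*exp(2*x)/5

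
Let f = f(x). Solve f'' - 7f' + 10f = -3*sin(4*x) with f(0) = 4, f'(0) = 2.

Characteristic equation r² - 7r + 10 = 0 factors as (r - 2)(r - 5) = 0, so r = 2, 5.
Hence f_h = C1*exp(2*x) + C2*exp(5*x).
Try f_p = A*cos(4*x) + B*sin(4*x). Substituting and equating the coefficients of cos(4x) and sin(4x) gives A = -21/205, B = 9/410, so f_p = -21*cos(4*x)/205 + 9*sin(4*x)/410.
General solution: f = -21*cos(4*x)/205 + 9*sin(4*x)/410 + C1*exp(2*x) + C2*exp(5*x).
Apply the initial conditions: f(0) = -21/205 + C1 + C2 = 4 and f'(0) = 18/205 + 2*C1 + 5*C2 = 2. Solving gives C1 = 31/5, C2 = -86/41.

f = -86*exp(5*x)/41 - 21*cos(4*x)/205 + 9*sin(4*x)/410 + 31*exp(2*x)/5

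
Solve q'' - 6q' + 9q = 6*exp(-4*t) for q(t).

q = 6*exp(-4*t)/49 + C1*exp(3*t) + C2*t*exp(3*t)

Characteristic equation r² - 6r + 9 = 0 has discriminant (-6)² - 4·(9) = 0, so r = 3 is a repeated root.
Hence q_h = (C1 + C2*t)*exp(3*t).
Try q_p = A*exp(-4*t). Substituting into the equation and dividing by exp(-4*t) gives A = 6/49, so q_p = 6*exp(-4*t)/49.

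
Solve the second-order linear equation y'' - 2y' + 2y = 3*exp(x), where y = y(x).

y = 3*exp(x) + C1*cos(x)*exp(x) + C2*exp(x)*sin(x)

Characteristic equation r² - 2r + 2 = 0 has discriminant (-2)² - 4·(2) = -4 < 0, so r = 1 ± i.
Hence y_h = C1*cos(x)*exp(x) + C2*exp(x)*sin(x).
Try y_p = A*exp(x). Substituting into the equation and dividing by exp(x) gives A = 3, so y_p = 3*exp(x).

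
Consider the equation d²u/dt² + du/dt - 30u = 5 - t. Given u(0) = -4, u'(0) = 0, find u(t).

u = -149/900 - 689*exp(-6*t)/396 - 576*exp(5*t)/275 + t/30

Characteristic equation r² + r - 30 = 0 factors as (r - 5)(r + 6) = 0, so r = 5, -6.
Hence u_h = C1*exp(5*t) + C2*exp(-6*t).
For the particular solution try u_p = A0 + A1*t. Substituting and matching coefficients of each power of t gives A0 = -149/900, A1 = 1/30, so u_p = -149/900 + t/30.
General solution: u = -149/900 + t/30 + C1*exp(5*t) + C2*exp(-6*t).
Apply the initial conditions: u(0) = -149/900 + C1 + C2 = -4 and u'(0) = 1/30 - 6*C2 + 5*C1 = 0. Solving gives C1 = -576/275, C2 = -689/396.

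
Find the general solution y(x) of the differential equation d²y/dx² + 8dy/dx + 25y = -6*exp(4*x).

Characteristic equation r² + 8r + 25 = 0 has discriminant (8)² - 4·(25) = -36 < 0, so r = -4 ± 3i.
Hence y_h = C1*cos(3*x)*exp(-4*x) + C2*exp(-4*x)*sin(3*x).
Try y_p = A*exp(4*x). Substituting into the equation and dividing by exp(4*x) gives A = -6/73, so y_p = -6*exp(4*x)/73.

y = -6*exp(4*x)/73 + C1*cos(3*x)*exp(-4*x) + C2*exp(-4*x)*sin(3*x)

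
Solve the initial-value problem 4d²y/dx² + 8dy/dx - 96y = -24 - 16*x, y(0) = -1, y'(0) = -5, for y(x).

y = 19/72 - 51*exp(4*x)/40 + x/6 + exp(-6*x)/90

Divide through by 4: y'' + 2y' - 24y = -6 - 4*x.
Characteristic equation r² + 2r - 24 = 0 factors as (r - 4)(r + 6) = 0, so r = 4, -6.
Hence y_h = C1*exp(4*x) + C2*exp(-6*x).
For the particular solution try y_p = A0 + A1*x. Substituting and matching coefficients of each power of x gives A0 = 19/72, A1 = 1/6, so y_p = 19/72 + x/6.
General solution: y = 19/72 + x/6 + C1*exp(4*x) + C2*exp(-6*x).
Apply the initial conditions: y(0) = 19/72 + C1 + C2 = -1 and y'(0) = 1/6 - 6*C2 + 4*C1 = -5. Solving gives C1 = -51/40, C2 = 1/90.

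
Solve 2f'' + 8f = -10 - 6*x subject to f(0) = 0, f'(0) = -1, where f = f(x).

Divide through by 2: f'' + 4f = -5 - 3*x.
Characteristic equation r² + 4 = 0 has discriminant (0)² - 4·(4) = -16 < 0, so r = ± 2i.
Hence f_h = C1*cos(2*x) + C2*sin(2*x).
For the particular solution try f_p = A0 + A1*x. Substituting and matching coefficients of each power of x gives A0 = -5/4, A1 = -3/4, so f_p = -5/4 - 3*x/4.
General solution: f = -5/4 - 3*x/4 + C1*cos(2*x) + C2*sin(2*x).
Apply the initial conditions: f(0) = -5/4 + C1 = 0 and f'(0) = -3/4 + 2*C2 = -1. Solving gives C1 = 5/4, C2 = -1/8.

f = -5/4 - 3*x/4 - sin(2*x)/8 + 5*cos(2*x)/4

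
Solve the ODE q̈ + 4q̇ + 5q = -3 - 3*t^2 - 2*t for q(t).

q = -101/125 - 3*t**2/5 + 14*t/25 + C1*cos(t)*exp(-2*t) + C2*exp(-2*t)*sin(t)

Characteristic equation r² + 4r + 5 = 0 has discriminant (4)² - 4·(5) = -4 < 0, so r = -2 ± i.
Hence q_h = C1*cos(t)*exp(-2*t) + C2*exp(-2*t)*sin(t).
For the particular solution try q_p = A0 + A1*t + A2*t^2. Substituting and matching coefficients of each power of t gives A0 = -101/125, A1 = 14/25, A2 = -3/5, so q_p = -101/125 - 3*t^2/5 + 14*t/25.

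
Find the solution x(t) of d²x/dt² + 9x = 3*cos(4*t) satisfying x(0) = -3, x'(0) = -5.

x = -18*cos(3*t)/7 - 5*sin(3*t)/3 - 3*cos(4*t)/7

Characteristic equation r² + 9 = 0 has discriminant (0)² - 4·(9) = -36 < 0, so r = ± 3i.
Hence x_h = C1*cos(3*t) + C2*sin(3*t).
Try x_p = A*cos(4*t) + B*sin(4*t). Substituting and equating the coefficients of cos(4t) and sin(4t) gives A = -3/7, B = 0, so x_p = -3*cos(4*t)/7.
General solution: x = -3*cos(4*t)/7 + C1*cos(3*t) + C2*sin(3*t).
Apply the initial conditions: x(0) = -3/7 + C1 = -3 and x'(0) = 3*C2 = -5. Solving gives C1 = -18/7, C2 = -5/3.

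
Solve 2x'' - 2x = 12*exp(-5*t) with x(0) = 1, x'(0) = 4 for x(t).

x = 3*exp(t) - 9*exp(-t)/4 + exp(-5*t)/4

Divide through by 2: x'' - x = 6*exp(-5*t).
Characteristic equation r² - 1 = 0 factors as (r - 1)(r + 1) = 0, so r = 1, -1.
Hence x_h = C1*exp(t) + C2*exp(-t).
Try x_p = A*exp(-5*t). Substituting into the equation and dividing by exp(-5*t) gives A = 1/4, so x_p = exp(-5*t)/4.
General solution: x = exp(-5*t)/4 + C1*exp(t) + C2*exp(-t).
Apply the initial conditions: x(0) = 1/4 + C1 + C2 = 1 and x'(0) = -5/4 + C1 - C2 = 4. Solving gives C1 = 3, C2 = -9/4.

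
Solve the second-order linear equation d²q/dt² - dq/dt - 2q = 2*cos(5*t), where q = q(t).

q = -27*cos(5*t)/377 - 5*sin(5*t)/377 + C1*exp(2*t) + C2*exp(-t)

Characteristic equation r² - r - 2 = 0 factors as (r - 2)(r + 1) = 0, so r = 2, -1.
Hence q_h = C1*exp(2*t) + C2*exp(-t).
Try q_p = A*cos(5*t) + B*sin(5*t). Substituting and equating the coefficients of cos(5t) and sin(5t) gives A = -27/377, B = -5/377, so q_p = -27*cos(5*t)/377 - 5*sin(5*t)/377.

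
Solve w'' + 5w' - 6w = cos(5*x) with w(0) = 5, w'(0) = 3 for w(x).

Characteristic equation r² + 5r - 6 = 0 factors as (r + 6)(r - 1) = 0, so r = -6, 1.
Hence w_h = C1*exp(-6*x) + C2*exp(x).
Try w_p = A*cos(5*x) + B*sin(5*x). Substituting and equating the coefficients of cos(5x) and sin(5x) gives A = -31/1586, B = 25/1586, so w_p = -31*cos(5*x)/1586 + 25*sin(5*x)/1586.
General solution: w = -31*cos(5*x)/1586 + 25*sin(5*x)/1586 + C1*exp(-6*x) + C2*exp(x).
Apply the initial conditions: w(0) = -31/1586 + C1 + C2 = 5 and w'(0) = 125/1586 + C2 - 6*C1 = 3. Solving gives C1 = 128/427, C2 = 859/182.

w = -31*cos(5*x)/1586 + 25*sin(5*x)/1586 + 128*exp(-6*x)/427 + 859*exp(x)/182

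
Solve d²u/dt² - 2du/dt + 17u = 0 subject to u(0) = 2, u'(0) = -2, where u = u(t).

Characteristic equation r² - 2r + 17 = 0 has discriminant (-2)² - 4·(17) = -64 < 0, so r = 1 ± 4i.
Hence u_h = C1*cos(4*t)*exp(t) + C2*exp(t)*sin(4*t).
Apply the initial conditions: u(0) = C1 = 2 and u'(0) = C1 + 4*C2 = -2. Solving gives C1 = 2, C2 = -1.

u = -exp(t)*sin(4*t) + 2*cos(4*t)*exp(t)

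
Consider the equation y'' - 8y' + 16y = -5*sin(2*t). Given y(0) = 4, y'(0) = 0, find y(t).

Characteristic equation r² - 8r + 16 = 0 has discriminant (-8)² - 4·(16) = 0, so r = 4 is a repeated root.
Hence y_h = (C1 + C2*t)*exp(4*t).
Try y_p = A*cos(2*t) + B*sin(2*t). Substituting and equating the coefficients of cos(2t) and sin(2t) gives A = -1/5, B = -3/20, so y_p = -3*sin(2*t)/20 - cos(2*t)/5.
General solution: y = -3*sin(2*t)/20 - cos(2*t)/5 + C1*exp(4*t) + C2*t*exp(4*t).
Apply the initial conditions: y(0) = -1/5 + C1 = 4 and y'(0) = -3/10 + C2 + 4*C1 = 0. Solving gives C1 = 21/5, C2 = -33/2.

y = -3*sin(2*t)/20 - cos(2*t)/5 + 21*exp(4*t)/5 - 33*t*exp(4*t)/2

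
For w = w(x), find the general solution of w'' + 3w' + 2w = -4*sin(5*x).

Characteristic equation r² + 3r + 2 = 0 factors as (r + 2)(r + 1) = 0, so r = -2, -1.
Hence w_h = C1*exp(-2*x) + C2*exp(-x).
Try w_p = A*cos(5*x) + B*sin(5*x). Substituting and equating the coefficients of cos(5x) and sin(5x) gives A = 30/377, B = 46/377, so w_p = 30*cos(5*x)/377 + 46*sin(5*x)/377.

w = 30*cos(5*x)/377 + 46*sin(5*x)/377 + C1*exp(-2*x) + C2*exp(-x)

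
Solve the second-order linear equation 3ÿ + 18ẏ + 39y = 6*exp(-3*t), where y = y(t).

Divide through by 3: y'' + 6y' + 13y = 2*exp(-3*t).
Characteristic equation r² + 6r + 13 = 0 has discriminant (6)² - 4·(13) = -16 < 0, so r = -3 ± 2i.
Hence y_h = C1*cos(2*t)*exp(-3*t) + C2*exp(-3*t)*sin(2*t).
Try y_p = A*exp(-3*t). Substituting into the equation and dividing by exp(-3*t) gives A = 1/2, so y_p = exp(-3*t)/2.

y = exp(-3*t)/2 + C1*cos(2*t)*exp(-3*t) + C2*exp(-3*t)*sin(2*t)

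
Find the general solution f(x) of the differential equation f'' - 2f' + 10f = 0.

Characteristic equation r² - 2r + 10 = 0 has discriminant (-2)² - 4·(10) = -36 < 0, so r = 1 ± 3i.
Hence f_h = C1*cos(3*x)*exp(x) + C2*exp(x)*sin(3*x).

f = C1*cos(3*x)*exp(x) + C2*exp(x)*sin(3*x)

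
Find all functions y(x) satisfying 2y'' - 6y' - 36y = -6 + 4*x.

Divide through by 2: y'' - 3y' - 18y = -3 + 2*x.
Characteristic equation r² - 3r - 18 = 0 factors as (r + 3)(r - 6) = 0, so r = -3, 6.
Hence y_h = C1*exp(-3*x) + C2*exp(6*x).
For the particular solution try y_p = A0 + A1*x. Substituting and matching coefficients of each power of x gives A0 = 5/27, A1 = -1/9, so y_p = 5/27 - x/9.

y = 5/27 - x/9 + C1*exp(-3*x) + C2*exp(6*x)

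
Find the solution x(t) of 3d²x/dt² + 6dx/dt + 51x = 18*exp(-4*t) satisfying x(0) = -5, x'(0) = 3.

x = 6*exp(-4*t)/25 - 131*cos(4*t)*exp(-t)/25 - 8*exp(-t)*sin(4*t)/25

Divide through by 3: x'' + 2x' + 17x = 6*exp(-4*t).
Characteristic equation r² + 2r + 17 = 0 has discriminant (2)² - 4·(17) = -64 < 0, so r = -1 ± 4i.
Hence x_h = C1*cos(4*t)*exp(-t) + C2*exp(-t)*sin(4*t).
Try x_p = A*exp(-4*t). Substituting into the equation and dividing by exp(-4*t) gives A = 6/25, so x_p = 6*exp(-4*t)/25.
General solution: x = 6*exp(-4*t)/25 + C1*cos(4*t)*exp(-t) + C2*exp(-t)*sin(4*t).
Apply the initial conditions: x(0) = 6/25 + C1 = -5 and x'(0) = -24/25 - C1 + 4*C2 = 3. Solving gives C1 = -131/25, C2 = -8/25.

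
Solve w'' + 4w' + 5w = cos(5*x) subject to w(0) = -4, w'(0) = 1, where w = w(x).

w = -cos(5*x)/40 + sin(5*x)/40 - 283*exp(-2*x)*sin(x)/40 - 159*cos(x)*exp(-2*x)/40

Characteristic equation r² + 4r + 5 = 0 has discriminant (4)² - 4·(5) = -4 < 0, so r = -2 ± i.
Hence w_h = C1*cos(x)*exp(-2*x) + C2*exp(-2*x)*sin(x).
Try w_p = A*cos(5*x) + B*sin(5*x). Substituting and equating the coefficients of cos(5x) and sin(5x) gives A = -1/40, B = 1/40, so w_p = -cos(5*x)/40 + sin(5*x)/40.
General solution: w = -cos(5*x)/40 + sin(5*x)/40 + C1*cos(x)*exp(-2*x) + C2*exp(-2*x)*sin(x).
Apply the initial conditions: w(0) = -1/40 + C1 = -4 and w'(0) = 1/8 + C2 - 2*C1 = 1. Solving gives C1 = -159/40, C2 = -283/40.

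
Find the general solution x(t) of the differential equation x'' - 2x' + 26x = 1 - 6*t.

Characteristic equation r² - 2r + 26 = 0 has discriminant (-2)² - 4·(26) = -100 < 0, so r = 1 ± 5i.
Hence x_h = C1*cos(5*t)*exp(t) + C2*exp(t)*sin(5*t).
For the particular solution try x_p = A0 + A1*t. Substituting and matching coefficients of each power of t gives A0 = 7/338, A1 = -3/13, so x_p = 7/338 - 3*t/13.

x = 7/338 - 3*t/13 + C1*cos(5*t)*exp(t) + C2*exp(t)*sin(5*t)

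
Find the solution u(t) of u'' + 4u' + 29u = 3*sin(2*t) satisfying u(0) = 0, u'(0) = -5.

u = -24*cos(2*t)/689 + 75*sin(2*t)/689 - 3547*exp(-2*t)*sin(5*t)/3445 + 24*cos(5*t)*exp(-2*t)/689

Characteristic equation r² + 4r + 29 = 0 has discriminant (4)² - 4·(29) = -100 < 0, so r = -2 ± 5i.
Hence u_h = C1*cos(5*t)*exp(-2*t) + C2*exp(-2*t)*sin(5*t).
Try u_p = A*cos(2*t) + B*sin(2*t). Substituting and equating the coefficients of cos(2t) and sin(2t) gives A = -24/689, B = 75/689, so u_p = -24*cos(2*t)/689 + 75*sin(2*t)/689.
General solution: u = -24*cos(2*t)/689 + 75*sin(2*t)/689 + C1*cos(5*t)*exp(-2*t) + C2*exp(-2*t)*sin(5*t).
Apply the initial conditions: u(0) = -24/689 + C1 = 0 and u'(0) = 150/689 - 2*C1 + 5*C2 = -5. Solving gives C1 = 24/689, C2 = -3547/3445.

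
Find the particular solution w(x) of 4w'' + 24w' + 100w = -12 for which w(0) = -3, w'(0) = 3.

Divide through by 4: w'' + 6w' + 25w = -3.
Characteristic equation r² + 6r + 25 = 0 has discriminant (6)² - 4·(25) = -64 < 0, so r = -3 ± 4i.
Hence w_h = C1*cos(4*x)*exp(-3*x) + C2*exp(-3*x)*sin(4*x).
For the particular solution try w_p = A0. Substituting and matching coefficients of each power of x gives A0 = -3/25, so w_p = -3/25.
General solution: w = -3/25 + C1*cos(4*x)*exp(-3*x) + C2*exp(-3*x)*sin(4*x).
Apply the initial conditions: w(0) = -3/25 + C1 = -3 and w'(0) = -3*C1 + 4*C2 = 3. Solving gives C1 = -72/25, C2 = -141/100.

w = -3/25 - 141*exp(-3*x)*sin(4*x)/100 - 72*cos(4*x)*exp(-3*x)/25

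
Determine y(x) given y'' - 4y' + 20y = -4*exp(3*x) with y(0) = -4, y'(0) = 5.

y = -4*exp(3*x)/17 - 64*cos(4*x)*exp(2*x)/17 + 225*exp(2*x)*sin(4*x)/68

Characteristic equation r² - 4r + 20 = 0 has discriminant (-4)² - 4·(20) = -64 < 0, so r = 2 ± 4i.
Hence y_h = C1*cos(4*x)*exp(2*x) + C2*exp(2*x)*sin(4*x).
Try y_p = A*exp(3*x). Substituting into the equation and dividing by exp(3*x) gives A = -4/17, so y_p = -4*exp(3*x)/17.
General solution: y = -4*exp(3*x)/17 + C1*cos(4*x)*exp(2*x) + C2*exp(2*x)*sin(4*x).
Apply the initial conditions: y(0) = -4/17 + C1 = -4 and y'(0) = -12/17 + 2*C1 + 4*C2 = 5. Solving gives C1 = -64/17, C2 = 225/68.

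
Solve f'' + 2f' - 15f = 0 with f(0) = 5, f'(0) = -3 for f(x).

Characteristic equation r² + 2r - 15 = 0 factors as (r + 5)(r - 3) = 0, so r = -5, 3.
Hence f_h = C1*exp(-5*x) + C2*exp(3*x).
Apply the initial conditions: f(0) = C1 + C2 = 5 and f'(0) = -5*C1 + 3*C2 = -3. Solving gives C1 = 9/4, C2 = 11/4.

f = 9*exp(-5*x)/4 + 11*exp(3*x)/4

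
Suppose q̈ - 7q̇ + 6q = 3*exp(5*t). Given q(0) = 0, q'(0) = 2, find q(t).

q = -3*exp(5*t)/4 - exp(t)/4 + exp(6*t)

Characteristic equation r² - 7r + 6 = 0 factors as (r - 1)(r - 6) = 0, so r = 1, 6.
Hence q_h = C1*exp(t) + C2*exp(6*t).
Try q_p = A*exp(5*t). Substituting into the equation and dividing by exp(5*t) gives A = -3/4, so q_p = -3*exp(5*t)/4.
General solution: q = -3*exp(5*t)/4 + C1*exp(t) + C2*exp(6*t).
Apply the initial conditions: q(0) = -3/4 + C1 + C2 = 0 and q'(0) = -15/4 + C1 + 6*C2 = 2. Solving gives C1 = -1/4, C2 = 1.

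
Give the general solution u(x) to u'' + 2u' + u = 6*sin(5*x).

Characteristic equation r² + 2r + 1 = 0 has discriminant (2)² - 4·(1) = 0, so r = -1 is a repeated root.
Hence u_h = (C1 + C2*x)*exp(-x).
Try u_p = A*cos(5*x) + B*sin(5*x). Substituting and equating the coefficients of cos(5x) and sin(5x) gives A = -15/169, B = -36/169, so u_p = -36*sin(5*x)/169 - 15*cos(5*x)/169.

u = -36*sin(5*x)/169 - 15*cos(5*x)/169 + C1*exp(-x) + C2*x*exp(-x)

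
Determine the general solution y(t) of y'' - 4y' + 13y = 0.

Characteristic equation r² - 4r + 13 = 0 has discriminant (-4)² - 4·(13) = -36 < 0, so r = 2 ± 3i.
Hence y_h = C1*cos(3*t)*exp(2*t) + C2*exp(2*t)*sin(3*t).

y = C1*cos(3*t)*exp(2*t) + C2*exp(2*t)*sin(3*t)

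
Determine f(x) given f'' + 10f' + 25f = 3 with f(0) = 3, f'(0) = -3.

Characteristic equation r² + 10r + 25 = 0 has discriminant (10)² - 4·(25) = 0, so r = -5 is a repeated root.
Hence f_h = (C1 + C2*x)*exp(-5*x).
For the particular solution try f_p = A0. Substituting and matching coefficients of each power of x gives A0 = 3/25, so f_p = 3/25.
General solution: f = 3/25 + C1*exp(-5*x) + C2*x*exp(-5*x).
Apply the initial conditions: f(0) = 3/25 + C1 = 3 and f'(0) = C2 - 5*C1 = -3. Solving gives C1 = 72/25, C2 = 57/5.

f = 3/25 + 72*exp(-5*x)/25 + 57*x*exp(-5*x)/5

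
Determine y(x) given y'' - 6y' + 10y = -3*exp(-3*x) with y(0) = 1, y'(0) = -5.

Characteristic equation r² - 6r + 10 = 0 has discriminant (-6)² - 4·(10) = -4 < 0, so r = 3 ± i.
Hence y_h = C1*cos(x)*exp(3*x) + C2*exp(3*x)*sin(x).
Try y_p = A*exp(-3*x). Substituting into the equation and dividing by exp(-3*x) gives A = -3/37, so y_p = -3*exp(-3*x)/37.
General solution: y = -3*exp(-3*x)/37 + C1*cos(x)*exp(3*x) + C2*exp(3*x)*sin(x).
Apply the initial conditions: y(0) = -3/37 + C1 = 1 and y'(0) = 9/37 + C2 + 3*C1 = -5. Solving gives C1 = 40/37, C2 = -314/37.

y = -3*exp(-3*x)/37 - 314*exp(3*x)*sin(x)/37 + 40*cos(x)*exp(3*x)/37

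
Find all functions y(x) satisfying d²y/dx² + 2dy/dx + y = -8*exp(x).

y = -2*exp(x) + C1*exp(-x) + C2*x*exp(-x)

Characteristic equation r² + 2r + 1 = 0 has discriminant (2)² - 4·(1) = 0, so r = -1 is a repeated root.
Hence y_h = (C1 + C2*x)*exp(-x).
Try y_p = A*exp(x). Substituting into the equation and dividing by exp(x) gives A = -2, so y_p = -2*exp(x).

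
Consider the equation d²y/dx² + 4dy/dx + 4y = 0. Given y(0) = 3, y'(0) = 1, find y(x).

Characteristic equation r² + 4r + 4 = 0 has discriminant (4)² - 4·(4) = 0, so r = -2 is a repeated root.
Hence y_h = (C1 + C2*x)*exp(-2*x).
Apply the initial conditions: y(0) = C1 = 3 and y'(0) = C2 - 2*C1 = 1. Solving gives C1 = 3, C2 = 7.

y = 3*exp(-2*x) + 7*x*exp(-2*x)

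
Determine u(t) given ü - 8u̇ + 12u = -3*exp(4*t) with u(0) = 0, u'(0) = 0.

Characteristic equation r² - 8r + 12 = 0 factors as (r - 2)(r - 6) = 0, so r = 2, 6.
Hence u_h = C1*exp(2*t) + C2*exp(6*t).
Try u_p = A*exp(4*t). Substituting into the equation and dividing by exp(4*t) gives A = 3/4, so u_p = 3*exp(4*t)/4.
General solution: u = 3*exp(4*t)/4 + C1*exp(2*t) + C2*exp(6*t).
Apply the initial conditions: u(0) = 3/4 + C1 + C2 = 0 and u'(0) = 3 + 2*C1 + 6*C2 = 0. Solving gives C1 = -3/8, C2 = -3/8.

u = -3*exp(2*t)/8 - 3*exp(6*t)/8 + 3*exp(4*t)/4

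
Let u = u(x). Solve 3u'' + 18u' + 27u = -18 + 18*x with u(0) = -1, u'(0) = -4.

Divide through by 3: u'' + 6u' + 9u = -6 + 6*x.
Characteristic equation r² + 6r + 9 = 0 has discriminant (6)² - 4·(9) = 0, so r = -3 is a repeated root.
Hence u_h = (C1 + C2*x)*exp(-3*x).
For the particular solution try u_p = A0 + A1*x. Substituting and matching coefficients of each power of x gives A0 = -10/9, A1 = 2/3, so u_p = -10/9 + 2*x/3.
General solution: u = -10/9 + 2*x/3 + C1*exp(-3*x) + C2*x*exp(-3*x).
Apply the initial conditions: u(0) = -10/9 + C1 = -1 and u'(0) = 2/3 + C2 - 3*C1 = -4. Solving gives C1 = 1/9, C2 = -13/3.

u = -10/9 + exp(-3*x)/9 + 2*x/3 - 13*x*exp(-3*x)/3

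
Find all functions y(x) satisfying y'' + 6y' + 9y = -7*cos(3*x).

y = -7*sin(3*x)/18 + C1*exp(-3*x) + C2*x*exp(-3*x)

Characteristic equation r² + 6r + 9 = 0 has discriminant (6)² - 4·(9) = 0, so r = -3 is a repeated root.
Hence y_h = (C1 + C2*x)*exp(-3*x).
Try y_p = A*cos(3*x) + B*sin(3*x). Substituting and equating the coefficients of cos(3x) and sin(3x) gives A = 0, B = -7/18, so y_p = -7*sin(3*x)/18.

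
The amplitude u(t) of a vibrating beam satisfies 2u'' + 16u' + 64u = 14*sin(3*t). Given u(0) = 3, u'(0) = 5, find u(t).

u = -168*cos(3*t)/1105 + 161*sin(3*t)/1105 + 3483*cos(4*t)*exp(-4*t)/1105 + 9487*exp(-4*t)*sin(4*t)/2210

Divide through by 2: u'' + 8u' + 32u = 7*sin(3*t).
Characteristic equation r² + 8r + 32 = 0 has discriminant (8)² - 4·(32) = -64 < 0, so r = -4 ± 4i.
Hence u_h = C1*cos(4*t)*exp(-4*t) + C2*exp(-4*t)*sin(4*t).
Try u_p = A*cos(3*t) + B*sin(3*t). Substituting and equating the coefficients of cos(3t) and sin(3t) gives A = -168/1105, B = 161/1105, so u_p = -168*cos(3*t)/1105 + 161*sin(3*t)/1105.
General solution: u = -168*cos(3*t)/1105 + 161*sin(3*t)/1105 + C1*cos(4*t)*exp(-4*t) + C2*exp(-4*t)*sin(4*t).
Apply the initial conditions: u(0) = -168/1105 + C1 = 3 and u'(0) = 483/1105 - 4*C1 + 4*C2 = 5. Solving gives C1 = 3483/1105, C2 = 9487/2210.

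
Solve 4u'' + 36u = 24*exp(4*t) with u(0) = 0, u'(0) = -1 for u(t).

Divide through by 4: u'' + 9u = 6*exp(4*t).
Characteristic equation r² + 9 = 0 has discriminant (0)² - 4·(9) = -36 < 0, so r = ± 3i.
Hence u_h = C1*cos(3*t) + C2*sin(3*t).
Try u_p = A*exp(4*t). Substituting into the equation and dividing by exp(4*t) gives A = 6/25, so u_p = 6*exp(4*t)/25.
General solution: u = 6*exp(4*t)/25 + C1*cos(3*t) + C2*sin(3*t).
Apply the initial conditions: u(0) = 6/25 + C1 = 0 and u'(0) = 24/25 + 3*C2 = -1. Solving gives C1 = -6/25, C2 = -49/75.

u = -49*sin(3*t)/75 - 6*cos(3*t)/25 + 6*exp(4*t)/25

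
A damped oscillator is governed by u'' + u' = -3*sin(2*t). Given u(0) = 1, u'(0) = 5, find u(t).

u = 9/2 - 19*exp(-t)/5 + 3*sin(2*t)/5 + 3*cos(2*t)/10

Characteristic equation r² + r = 0 factors as (r + 1)r = 0, so r = -1, 0.
Hence u_h = C1*exp(-t) + C2.
Try u_p = A*cos(2*t) + B*sin(2*t). Substituting and equating the coefficients of cos(2t) and sin(2t) gives A = 3/10, B = 3/5, so u_p = 3*sin(2*t)/5 + 3*cos(2*t)/10.
General solution: u = C2 + 3*sin(2*t)/5 + 3*cos(2*t)/10 + C1*exp(-t).
Apply the initial conditions: u(0) = 3/10 + C1 + C2 = 1 and u'(0) = 6/5 - C1 = 5. Solving gives C1 = -19/5, C2 = 9/2.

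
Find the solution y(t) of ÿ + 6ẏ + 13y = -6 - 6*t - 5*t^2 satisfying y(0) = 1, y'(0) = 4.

Characteristic equation r² + 6r + 13 = 0 has discriminant (6)² - 4·(13) = -16 < 0, so r = -3 ± 2i.
Hence y_h = C1*cos(2*t)*exp(-3*t) + C2*exp(-3*t)*sin(2*t).
For the particular solution try y_p = A0 + A1*t + A2*t^2. Substituting and matching coefficients of each power of t gives A0 = -776/2197, A1 = -18/169, A2 = -5/13, so y_p = -776/2197 - 18*t/169 - 5*t^2/13.
General solution: y = -776/2197 - 18*t/169 - 5*t^2/13 + C1*cos(2*t)*exp(-3*t) + C2*exp(-3*t)*sin(2*t).
Apply the initial conditions: y(0) = -776/2197 + C1 = 1 and y'(0) = -18/169 - 3*C1 + 2*C2 = 4. Solving gives C1 = 2973/2197, C2 = 17941/4394.

y = -776/2197 - 18*t/169 - 5*t**2/13 + 2973*cos(2*t)*exp(-3*t)/2197 + 17941*exp(-3*t)*sin(2*t)/4394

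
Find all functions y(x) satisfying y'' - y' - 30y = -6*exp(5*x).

y = 3*exp(5*x)/5 + C1*exp(-5*x) + C2*exp(6*x)

Characteristic equation r² - r - 30 = 0 factors as (r + 5)(r - 6) = 0, so r = -5, 6.
Hence y_h = C1*exp(-5*x) + C2*exp(6*x).
Try y_p = A*exp(5*x). Substituting into the equation and dividing by exp(5*x) gives A = 3/5, so y_p = 3*exp(5*x)/5.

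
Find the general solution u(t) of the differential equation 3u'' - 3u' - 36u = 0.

Divide through by 3: u'' - u' - 12u = 0.
Characteristic equation r² - r - 12 = 0 factors as (r - 4)(r + 3) = 0, so r = 4, -3.
Hence u_h = C1*exp(4*t) + C2*exp(-3*t).

u = C1*exp(4*t) + C2*exp(-3*t)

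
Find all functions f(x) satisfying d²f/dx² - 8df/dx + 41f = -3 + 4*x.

Characteristic equation r² - 8r + 41 = 0 has discriminant (-8)² - 4·(41) = -100 < 0, so r = 4 ± 5i.
Hence f_h = C1*cos(5*x)*exp(4*x) + C2*exp(4*x)*sin(5*x).
For the particular solution try f_p = A0 + A1*x. Substituting and matching coefficients of each power of x gives A0 = -91/1681, A1 = 4/41, so f_p = -91/1681 + 4*x/41.

f = -91/1681 + 4*x/41 + C1*cos(5*x)*exp(4*x) + C2*exp(4*x)*sin(5*x)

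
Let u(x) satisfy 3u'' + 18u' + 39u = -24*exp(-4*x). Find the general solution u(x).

u = -8*exp(-4*x)/5 + C1*cos(2*x)*exp(-3*x) + C2*exp(-3*x)*sin(2*x)

Divide through by 3: u'' + 6u' + 13u = -8*exp(-4*x).
Characteristic equation r² + 6r + 13 = 0 has discriminant (6)² - 4·(13) = -16 < 0, so r = -3 ± 2i.
Hence u_h = C1*cos(2*x)*exp(-3*x) + C2*exp(-3*x)*sin(2*x).
Try u_p = A*exp(-4*x). Substituting into the equation and dividing by exp(-4*x) gives A = -8/5, so u_p = -8*exp(-4*x)/5.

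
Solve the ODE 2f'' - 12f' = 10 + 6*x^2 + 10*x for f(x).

f = C2 - x - x**2/2 - x**3/6 + C1*exp(6*x)

Divide through by 2: f'' - 6f' = 5 + 3*x^2 + 5*x.
Characteristic equation r² - 6r = 0 factors as (r - 6)r = 0, so r = 6, 0.
Hence f_h = C1*exp(6*x) + C2.
Since 0 is a characteristic root (multiplicity 1), multiply the polynomial trial by x: try f_p = x*(A0 + A1*x + A2*x^2). Substituting and matching coefficients of each power of x gives A0 = -1, A1 = -1/2, A2 = -1/6, so f_p = -x - x^2/2 - x^3/6.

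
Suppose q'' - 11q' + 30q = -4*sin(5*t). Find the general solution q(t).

q = -22*cos(5*t)/305 - 2*sin(5*t)/305 + C1*exp(5*t) + C2*exp(6*t)

Characteristic equation r² - 11r + 30 = 0 factors as (r - 5)(r - 6) = 0, so r = 5, 6.
Hence q_h = C1*exp(5*t) + C2*exp(6*t).
Try q_p = A*cos(5*t) + B*sin(5*t). Substituting and equating the coefficients of cos(5t) and sin(5t) gives A = -22/305, B = -2/305, so q_p = -22*cos(5*t)/305 - 2*sin(5*t)/305.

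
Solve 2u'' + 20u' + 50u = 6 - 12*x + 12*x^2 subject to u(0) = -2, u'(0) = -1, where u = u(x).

u = 171/625 - 1421*exp(-5*x)/625 - 54*x/125 + 6*x**2/25 - 1492*x*exp(-5*x)/125

Divide through by 2: u'' + 10u' + 25u = 3 - 6*x + 6*x^2.
Characteristic equation r² + 10r + 25 = 0 has discriminant (10)² - 4·(25) = 0, so r = -5 is a repeated root.
Hence u_h = (C1 + C2*x)*exp(-5*x).
For the particular solution try u_p = A0 + A1*x + A2*x^2. Substituting and matching coefficients of each power of x gives A0 = 171/625, A1 = -54/125, A2 = 6/25, so u_p = 171/625 - 54*x/125 + 6*x^2/25.
General solution: u = 171/625 - 54*x/125 + 6*x^2/25 + C1*exp(-5*x) + C2*x*exp(-5*x).
Apply the initial conditions: u(0) = 171/625 + C1 = -2 and u'(0) = -54/125 + C2 - 5*C1 = -1. Solving gives C1 = -1421/625, C2 = -1492/125.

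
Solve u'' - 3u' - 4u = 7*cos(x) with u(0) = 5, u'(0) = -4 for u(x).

Characteristic equation r² - 3r - 4 = 0 factors as (r - 4)(r + 1) = 0, so r = 4, -1.
Hence u_h = C1*exp(4*x) + C2*exp(-x).
Try u_p = A*cos(x) + B*sin(x). Substituting and equating the coefficients of cos(x) and sin(x) gives A = -35/34, B = -21/34, so u_p = -35*cos(x)/34 - 21*sin(x)/34.
General solution: u = -35*cos(x)/34 - 21*sin(x)/34 + C1*exp(4*x) + C2*exp(-x).
Apply the initial conditions: u(0) = -35/34 + C1 + C2 = 5 and u'(0) = -21/34 - C2 + 4*C1 = -4. Solving gives C1 = 9/17, C2 = 11/2.

u = -35*cos(x)/34 - 21*sin(x)/34 + 9*exp(4*x)/17 + 11*exp(-x)/2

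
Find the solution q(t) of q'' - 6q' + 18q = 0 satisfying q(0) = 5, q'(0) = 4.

q = 5*cos(3*t)*exp(3*t) - 11*exp(3*t)*sin(3*t)/3

Characteristic equation r² - 6r + 18 = 0 has discriminant (-6)² - 4·(18) = -36 < 0, so r = 3 ± 3i.
Hence q_h = C1*cos(3*t)*exp(3*t) + C2*exp(3*t)*sin(3*t).
Apply the initial conditions: q(0) = C1 = 5 and q'(0) = 3*C1 + 3*C2 = 4. Solving gives C1 = 5, C2 = -11/3.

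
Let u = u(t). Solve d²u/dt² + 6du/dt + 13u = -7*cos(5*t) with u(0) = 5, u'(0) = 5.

u = -35*sin(5*t)/174 + 7*cos(5*t)/87 + 428*cos(2*t)*exp(-3*t)/87 + 3613*exp(-3*t)*sin(2*t)/348

Characteristic equation r² + 6r + 13 = 0 has discriminant (6)² - 4·(13) = -16 < 0, so r = -3 ± 2i.
Hence u_h = C1*cos(2*t)*exp(-3*t) + C2*exp(-3*t)*sin(2*t).
Try u_p = A*cos(5*t) + B*sin(5*t). Substituting and equating the coefficients of cos(5t) and sin(5t) gives A = 7/87, B = -35/174, so u_p = -35*sin(5*t)/174 + 7*cos(5*t)/87.
General solution: u = -35*sin(5*t)/174 + 7*cos(5*t)/87 + C1*cos(2*t)*exp(-3*t) + C2*exp(-3*t)*sin(2*t).
Apply the initial conditions: u(0) = 7/87 + C1 = 5 and u'(0) = -175/174 - 3*C1 + 2*C2 = 5. Solving gives C1 = 428/87, C2 = 3613/348.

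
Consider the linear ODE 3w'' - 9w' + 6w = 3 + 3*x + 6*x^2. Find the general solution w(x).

Divide through by 3: w'' - 3w' + 2w = 1 + x + 2*x^2.
Characteristic equation r² - 3r + 2 = 0 factors as (r - 1)(r - 2) = 0, so r = 1, 2.
Hence w_h = C1*exp(x) + C2*exp(2*x).
For the particular solution try w_p = A0 + A1*x + A2*x^2. Substituting and matching coefficients of each power of x gives A0 = 19/4, A1 = 7/2, A2 = 1, so w_p = 19/4 + x^2 + 7*x/2.

w = 19/4 + x**2 + 7*x/2 + C1*exp(x) + C2*exp(2*x)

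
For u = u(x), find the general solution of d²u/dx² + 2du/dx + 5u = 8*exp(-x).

Characteristic equation r² + 2r + 5 = 0 has discriminant (2)² - 4·(5) = -16 < 0, so r = -1 ± 2i.
Hence u_h = C1*cos(2*x)*exp(-x) + C2*exp(-x)*sin(2*x).
Try u_p = A*exp(-x). Substituting into the equation and dividing by exp(-x) gives A = 2, so u_p = 2*exp(-x).

u = 2*exp(-x) + C1*cos(2*x)*exp(-x) + C2*exp(-x)*sin(2*x)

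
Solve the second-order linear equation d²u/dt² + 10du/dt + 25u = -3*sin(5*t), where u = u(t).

Characteristic equation r² + 10r + 25 = 0 has discriminant (10)² - 4·(25) = 0, so r = -5 is a repeated root.
Hence u_h = (C1 + C2*t)*exp(-5*t).
Try u_p = A*cos(5*t) + B*sin(5*t). Substituting and equating the coefficients of cos(5t) and sin(5t) gives A = 3/50, B = 0, so u_p = 3*cos(5*t)/50.

u = 3*cos(5*t)/50 + C1*exp(-5*t) + C2*t*exp(-5*t)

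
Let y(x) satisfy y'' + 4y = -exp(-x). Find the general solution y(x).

y = -exp(-x)/5 + C1*cos(2*x) + C2*sin(2*x)

Characteristic equation r² + 4 = 0 has discriminant (0)² - 4·(4) = -16 < 0, so r = ± 2i.
Hence y_h = C1*cos(2*x) + C2*sin(2*x).
Try y_p = A*exp(-x). Substituting into the equation and dividing by exp(-x) gives A = -1/5, so y_p = -exp(-x)/5.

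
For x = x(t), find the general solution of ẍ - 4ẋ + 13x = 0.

Characteristic equation r² - 4r + 13 = 0 has discriminant (-4)² - 4·(13) = -36 < 0, so r = 2 ± 3i.
Hence x_h = C1*cos(3*t)*exp(2*t) + C2*exp(2*t)*sin(3*t).

x = C1*cos(3*t)*exp(2*t) + C2*exp(2*t)*sin(3*t)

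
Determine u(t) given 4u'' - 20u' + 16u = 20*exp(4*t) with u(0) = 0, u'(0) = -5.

u = -20*exp(4*t)/9 + 20*exp(t)/9 + 5*t*exp(4*t)/3

Divide through by 4: u'' - 5u' + 4u = 5*exp(4*t).
Characteristic equation r² - 5r + 4 = 0 factors as (r - 4)(r - 1) = 0, so r = 4, 1.
Hence u_h = C1*exp(4*t) + C2*exp(t).
Since exp(4*t) solves the homogeneous equation (r = 4 is a root of multiplicity 1), multiply the trial by t. Try u_p = A*t*exp(4*t). Substituting into the equation and dividing by exp(4*t) gives A = 5/3, so u_p = 5*t*exp(4*t)/3.
General solution: u = C1*exp(4*t) + C2*exp(t) + 5*t*exp(4*t)/3.
Apply the initial conditions: u(0) = C1 + C2 = 0 and u'(0) = 5/3 + C2 + 4*C1 = -5. Solving gives C1 = -20/9, C2 = 20/9.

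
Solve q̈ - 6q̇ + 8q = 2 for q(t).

Characteristic equation r² - 6r + 8 = 0 factors as (r - 2)(r - 4) = 0, so r = 2, 4.
Hence q_h = C1*exp(2*t) + C2*exp(4*t).
For the particular solution try q_p = A0. Substituting and matching coefficients of each power of t gives A0 = 1/4, so q_p = 1/4.

q = 1/4 + C1*exp(2*t) + C2*exp(4*t)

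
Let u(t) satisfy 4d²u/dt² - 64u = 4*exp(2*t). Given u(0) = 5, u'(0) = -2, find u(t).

u = -exp(2*t)/12 + 37*exp(4*t)/16 + 133*exp(-4*t)/48

Divide through by 4: u'' - 16u = exp(2*t).
Characteristic equation r² - 16 = 0 factors as (r - 4)(r + 4) = 0, so r = 4, -4.
Hence u_h = C1*exp(4*t) + C2*exp(-4*t).
Try u_p = A*exp(2*t). Substituting into the equation and dividing by exp(2*t) gives A = -1/12, so u_p = -exp(2*t)/12.
General solution: u = -exp(2*t)/12 + C1*exp(4*t) + C2*exp(-4*t).
Apply the initial conditions: u(0) = -1/12 + C1 + C2 = 5 and u'(0) = -1/6 - 4*C2 + 4*C1 = -2. Solving gives C1 = 37/16, C2 = 133/48.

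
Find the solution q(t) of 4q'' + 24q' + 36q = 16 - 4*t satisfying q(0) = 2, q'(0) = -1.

q = 14/27 - t/9 + 40*exp(-3*t)/27 + 32*t*exp(-3*t)/9

Divide through by 4: q'' + 6q' + 9q = 4 - t.
Characteristic equation r² + 6r + 9 = 0 has discriminant (6)² - 4·(9) = 0, so r = -3 is a repeated root.
Hence q_h = (C1 + C2*t)*exp(-3*t).
For the particular solution try q_p = A0 + A1*t. Substituting and matching coefficients of each power of t gives A0 = 14/27, A1 = -1/9, so q_p = 14/27 - t/9.
General solution: q = 14/27 - t/9 + C1*exp(-3*t) + C2*t*exp(-3*t).
Apply the initial conditions: q(0) = 14/27 + C1 = 2 and q'(0) = -1/9 + C2 - 3*C1 = -1. Solving gives C1 = 40/27, C2 = 32/9.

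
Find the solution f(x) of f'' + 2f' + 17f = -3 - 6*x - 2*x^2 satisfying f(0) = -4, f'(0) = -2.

f = -611/4913 - 94*x/289 - 2*x**2/17 - 27269*exp(-x)*sin(4*x)/19652 - 19041*cos(4*x)*exp(-x)/4913

Characteristic equation r² + 2r + 17 = 0 has discriminant (2)² - 4·(17) = -64 < 0, so r = -1 ± 4i.
Hence f_h = C1*cos(4*x)*exp(-x) + C2*exp(-x)*sin(4*x).
For the particular solution try f_p = A0 + A1*x + A2*x^2. Substituting and matching coefficients of each power of x gives A0 = -611/4913, A1 = -94/289, A2 = -2/17, so f_p = -611/4913 - 94*x/289 - 2*x^2/17.
General solution: f = -611/4913 - 94*x/289 - 2*x^2/17 + C1*cos(4*x)*exp(-x) + C2*exp(-x)*sin(4*x).
Apply the initial conditions: f(0) = -611/4913 + C1 = -4 and f'(0) = -94/289 - C1 + 4*C2 = -2. Solving gives C1 = -19041/4913, C2 = -27269/19652.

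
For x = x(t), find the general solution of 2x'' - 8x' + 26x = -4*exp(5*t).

Divide through by 2: x'' - 4x' + 13x = -2*exp(5*t).
Characteristic equation r² - 4r + 13 = 0 has discriminant (-4)² - 4·(13) = -36 < 0, so r = 2 ± 3i.
Hence x_h = C1*cos(3*t)*exp(2*t) + C2*exp(2*t)*sin(3*t).
Try x_p = A*exp(5*t). Substituting into the equation and dividing by exp(5*t) gives A = -1/9, so x_p = -exp(5*t)/9.

x = -exp(5*t)/9 + C1*cos(3*t)*exp(2*t) + C2*exp(2*t)*sin(3*t)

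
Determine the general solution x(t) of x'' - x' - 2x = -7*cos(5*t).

Characteristic equation r² - r - 2 = 0 factors as (r + 1)(r - 2) = 0, so r = -1, 2.
Hence x_h = C1*exp(-t) + C2*exp(2*t).
Try x_p = A*cos(5*t) + B*sin(5*t). Substituting and equating the coefficients of cos(5t) and sin(5t) gives A = 189/754, B = 35/754, so x_p = 35*sin(5*t)/754 + 189*cos(5*t)/754.

x = 35*sin(5*t)/754 + 189*cos(5*t)/754 + C1*exp(-t) + C2*exp(2*t)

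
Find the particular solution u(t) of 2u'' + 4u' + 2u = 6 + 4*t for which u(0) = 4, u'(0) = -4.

Divide through by 2: u'' + 2u' + u = 3 + 2*t.
Characteristic equation r² + 2r + 1 = 0 has discriminant (2)² - 4·(1) = 0, so r = -1 is a repeated root.
Hence u_h = (C1 + C2*t)*exp(-t).
For the particular solution try u_p = A0 + A1*t. Substituting and matching coefficients of each power of t gives A0 = -1, A1 = 2, so u_p = -1 + 2*t.
General solution: u = -1 + 2*t + C1*exp(-t) + C2*t*exp(-t).
Apply the initial conditions: u(0) = -1 + C1 = 4 and u'(0) = 2 + C2 - C1 = -4. Solving gives C1 = 5, C2 = -1.

u = -1 + 2*t + 5*exp(-t) - t*exp(-t)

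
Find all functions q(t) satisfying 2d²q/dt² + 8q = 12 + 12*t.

q = 3/2 + 3*t/2 + C1*cos(2*t) + C2*sin(2*t)

Divide through by 2: q'' + 4q = 6 + 6*t.
Characteristic equation r² + 4 = 0 has discriminant (0)² - 4·(4) = -16 < 0, so r = ± 2i.
Hence q_h = C1*cos(2*t) + C2*sin(2*t).
For the particular solution try q_p = A0 + A1*t. Substituting and matching coefficients of each power of t gives A0 = 3/2, A1 = 3/2, so q_p = 3/2 + 3*t/2.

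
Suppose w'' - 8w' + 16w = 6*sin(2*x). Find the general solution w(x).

Characteristic equation r² - 8r + 16 = 0 has discriminant (-8)² - 4·(16) = 0, so r = 4 is a repeated root.
Hence w_h = (C1 + C2*x)*exp(4*x).
Try w_p = A*cos(2*x) + B*sin(2*x). Substituting and equating the coefficients of cos(2x) and sin(2x) gives A = 6/25, B = 9/50, so w_p = 6*cos(2*x)/25 + 9*sin(2*x)/50.

w = 6*cos(2*x)/25 + 9*sin(2*x)/50 + C1*exp(4*x) + C2*x*exp(4*x)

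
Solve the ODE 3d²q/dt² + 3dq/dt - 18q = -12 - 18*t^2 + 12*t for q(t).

q = 17/18 + t**2 - t/3 + C1*exp(-3*t) + C2*exp(2*t)

Divide through by 3: q'' + q' - 6q = -4 - 6*t^2 + 4*t.
Characteristic equation r² + r - 6 = 0 factors as (r + 3)(r - 2) = 0, so r = -3, 2.
Hence q_h = C1*exp(-3*t) + C2*exp(2*t).
For the particular solution try q_p = A0 + A1*t + A2*t^2. Substituting and matching coefficients of each power of t gives A0 = 17/18, A1 = -1/3, A2 = 1, so q_p = 17/18 + t^2 - t/3.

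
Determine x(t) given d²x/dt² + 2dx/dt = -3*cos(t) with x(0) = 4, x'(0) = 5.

x = 13/2 - 31*exp(-2*t)/10 - 6*sin(t)/5 + 3*cos(t)/5

Characteristic equation r² + 2r = 0 factors as (r + 2)r = 0, so r = -2, 0.
Hence x_h = C1*exp(-2*t) + C2.
Try x_p = A*cos(t) + B*sin(t). Substituting and equating the coefficients of cos(t) and sin(t) gives A = 3/5, B = -6/5, so x_p = -6*sin(t)/5 + 3*cos(t)/5.
General solution: x = C2 - 6*sin(t)/5 + 3*cos(t)/5 + C1*exp(-2*t).
Apply the initial conditions: x(0) = 3/5 + C1 + C2 = 4 and x'(0) = -6/5 - 2*C1 = 5. Solving gives C1 = -31/10, C2 = 13/2.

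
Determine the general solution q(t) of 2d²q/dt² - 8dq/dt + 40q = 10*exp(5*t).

Divide through by 2: q'' - 4q' + 20q = 5*exp(5*t).
Characteristic equation r² - 4r + 20 = 0 has discriminant (-4)² - 4·(20) = -64 < 0, so r = 2 ± 4i.
Hence q_h = C1*cos(4*t)*exp(2*t) + C2*exp(2*t)*sin(4*t).
Try q_p = A*exp(5*t). Substituting into the equation and dividing by exp(5*t) gives A = 1/5, so q_p = exp(5*t)/5.

q = exp(5*t)/5 + C1*cos(4*t)*exp(2*t) + C2*exp(2*t)*sin(4*t)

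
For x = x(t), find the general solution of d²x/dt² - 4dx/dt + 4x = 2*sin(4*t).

Characteristic equation r² - 4r + 4 = 0 has discriminant (-4)² - 4·(4) = 0, so r = 2 is a repeated root.
Hence x_h = (C1 + C2*t)*exp(2*t).
Try x_p = A*cos(4*t) + B*sin(4*t). Substituting and equating the coefficients of cos(4t) and sin(4t) gives A = 2/25, B = -3/50, so x_p = -3*sin(4*t)/50 + 2*cos(4*t)/25.

x = -3*sin(4*t)/50 + 2*cos(4*t)/25 + C1*exp(2*t) + C2*t*exp(2*t)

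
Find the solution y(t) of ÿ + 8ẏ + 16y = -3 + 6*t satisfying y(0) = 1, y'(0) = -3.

y = -3/8 + 3*t/8 + 11*exp(-4*t)/8 + 17*t*exp(-4*t)/8

Characteristic equation r² + 8r + 16 = 0 has discriminant (8)² - 4·(16) = 0, so r = -4 is a repeated root.
Hence y_h = (C1 + C2*t)*exp(-4*t).
For the particular solution try y_p = A0 + A1*t. Substituting and matching coefficients of each power of t gives A0 = -3/8, A1 = 3/8, so y_p = -3/8 + 3*t/8.
General solution: y = -3/8 + 3*t/8 + C1*exp(-4*t) + C2*t*exp(-4*t).
Apply the initial conditions: y(0) = -3/8 + C1 = 1 and y'(0) = 3/8 + C2 - 4*C1 = -3. Solving gives C1 = 11/8, C2 = 17/8.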